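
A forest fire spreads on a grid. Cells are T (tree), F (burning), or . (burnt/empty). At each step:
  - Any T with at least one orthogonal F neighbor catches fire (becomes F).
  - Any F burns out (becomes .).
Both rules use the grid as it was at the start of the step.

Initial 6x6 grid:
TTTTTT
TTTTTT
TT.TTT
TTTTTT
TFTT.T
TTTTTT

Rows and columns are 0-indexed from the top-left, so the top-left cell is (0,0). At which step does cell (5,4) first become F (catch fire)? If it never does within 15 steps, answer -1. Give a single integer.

Step 1: cell (5,4)='T' (+4 fires, +1 burnt)
Step 2: cell (5,4)='T' (+6 fires, +4 burnt)
Step 3: cell (5,4)='T' (+4 fires, +6 burnt)
Step 4: cell (5,4)='F' (+6 fires, +4 burnt)
  -> target ignites at step 4
Step 5: cell (5,4)='.' (+6 fires, +6 burnt)
Step 6: cell (5,4)='.' (+4 fires, +6 burnt)
Step 7: cell (5,4)='.' (+2 fires, +4 burnt)
Step 8: cell (5,4)='.' (+1 fires, +2 burnt)
Step 9: cell (5,4)='.' (+0 fires, +1 burnt)
  fire out at step 9

4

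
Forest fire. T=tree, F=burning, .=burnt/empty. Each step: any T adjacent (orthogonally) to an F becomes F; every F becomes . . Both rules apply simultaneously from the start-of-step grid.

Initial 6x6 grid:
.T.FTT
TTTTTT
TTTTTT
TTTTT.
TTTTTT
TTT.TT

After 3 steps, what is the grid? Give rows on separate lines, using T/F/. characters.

Step 1: 2 trees catch fire, 1 burn out
  .T..FT
  TTTFTT
  TTTTTT
  TTTTT.
  TTTTTT
  TTT.TT
Step 2: 4 trees catch fire, 2 burn out
  .T...F
  TTF.FT
  TTTFTT
  TTTTT.
  TTTTTT
  TTT.TT
Step 3: 5 trees catch fire, 4 burn out
  .T....
  TF...F
  TTF.FT
  TTTFT.
  TTTTTT
  TTT.TT

.T....
TF...F
TTF.FT
TTTFT.
TTTTTT
TTT.TT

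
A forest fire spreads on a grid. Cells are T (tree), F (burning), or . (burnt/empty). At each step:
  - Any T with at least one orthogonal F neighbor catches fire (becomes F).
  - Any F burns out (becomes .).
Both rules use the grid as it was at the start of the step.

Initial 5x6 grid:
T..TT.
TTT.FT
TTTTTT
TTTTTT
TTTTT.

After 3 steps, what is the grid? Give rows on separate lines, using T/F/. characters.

Step 1: 3 trees catch fire, 1 burn out
  T..TF.
  TTT..F
  TTTTFT
  TTTTTT
  TTTTT.
Step 2: 4 trees catch fire, 3 burn out
  T..F..
  TTT...
  TTTF.F
  TTTTFT
  TTTTT.
Step 3: 4 trees catch fire, 4 burn out
  T.....
  TTT...
  TTF...
  TTTF.F
  TTTTF.

T.....
TTT...
TTF...
TTTF.F
TTTTF.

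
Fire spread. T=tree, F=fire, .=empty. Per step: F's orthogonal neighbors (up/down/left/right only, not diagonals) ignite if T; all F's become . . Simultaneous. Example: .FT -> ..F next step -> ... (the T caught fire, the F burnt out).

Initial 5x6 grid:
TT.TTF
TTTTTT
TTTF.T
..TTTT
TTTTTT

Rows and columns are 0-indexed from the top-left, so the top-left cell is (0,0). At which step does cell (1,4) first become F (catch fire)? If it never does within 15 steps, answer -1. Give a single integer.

Step 1: cell (1,4)='T' (+5 fires, +2 burnt)
Step 2: cell (1,4)='F' (+8 fires, +5 burnt)
  -> target ignites at step 2
Step 3: cell (1,4)='.' (+5 fires, +8 burnt)
Step 4: cell (1,4)='.' (+4 fires, +5 burnt)
Step 5: cell (1,4)='.' (+2 fires, +4 burnt)
Step 6: cell (1,4)='.' (+0 fires, +2 burnt)
  fire out at step 6

2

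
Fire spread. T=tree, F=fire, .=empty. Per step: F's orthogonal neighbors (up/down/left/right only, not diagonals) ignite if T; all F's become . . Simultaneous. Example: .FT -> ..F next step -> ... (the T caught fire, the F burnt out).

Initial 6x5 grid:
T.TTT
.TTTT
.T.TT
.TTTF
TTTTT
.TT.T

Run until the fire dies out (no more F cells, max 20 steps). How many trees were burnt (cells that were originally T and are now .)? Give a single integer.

Answer: 21

Derivation:
Step 1: +3 fires, +1 burnt (F count now 3)
Step 2: +5 fires, +3 burnt (F count now 5)
Step 3: +4 fires, +5 burnt (F count now 4)
Step 4: +5 fires, +4 burnt (F count now 5)
Step 5: +4 fires, +5 burnt (F count now 4)
Step 6: +0 fires, +4 burnt (F count now 0)
Fire out after step 6
Initially T: 22, now '.': 29
Total burnt (originally-T cells now '.'): 21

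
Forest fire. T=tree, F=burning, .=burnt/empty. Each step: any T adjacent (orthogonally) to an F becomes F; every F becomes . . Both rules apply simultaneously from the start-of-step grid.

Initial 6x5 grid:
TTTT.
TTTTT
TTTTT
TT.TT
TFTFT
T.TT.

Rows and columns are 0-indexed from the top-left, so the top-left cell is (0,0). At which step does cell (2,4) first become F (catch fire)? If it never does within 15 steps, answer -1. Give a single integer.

Step 1: cell (2,4)='T' (+6 fires, +2 burnt)
Step 2: cell (2,4)='T' (+6 fires, +6 burnt)
Step 3: cell (2,4)='F' (+5 fires, +6 burnt)
  -> target ignites at step 3
Step 4: cell (2,4)='.' (+5 fires, +5 burnt)
Step 5: cell (2,4)='.' (+2 fires, +5 burnt)
Step 6: cell (2,4)='.' (+0 fires, +2 burnt)
  fire out at step 6

3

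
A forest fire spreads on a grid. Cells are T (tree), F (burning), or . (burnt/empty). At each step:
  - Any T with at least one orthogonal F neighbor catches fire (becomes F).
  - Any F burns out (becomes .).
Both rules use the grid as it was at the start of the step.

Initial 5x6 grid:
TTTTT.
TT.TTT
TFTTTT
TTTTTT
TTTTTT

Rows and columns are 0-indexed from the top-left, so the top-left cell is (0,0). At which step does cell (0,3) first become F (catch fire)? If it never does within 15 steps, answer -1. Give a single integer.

Step 1: cell (0,3)='T' (+4 fires, +1 burnt)
Step 2: cell (0,3)='T' (+6 fires, +4 burnt)
Step 3: cell (0,3)='T' (+7 fires, +6 burnt)
Step 4: cell (0,3)='F' (+5 fires, +7 burnt)
  -> target ignites at step 4
Step 5: cell (0,3)='.' (+4 fires, +5 burnt)
Step 6: cell (0,3)='.' (+1 fires, +4 burnt)
Step 7: cell (0,3)='.' (+0 fires, +1 burnt)
  fire out at step 7

4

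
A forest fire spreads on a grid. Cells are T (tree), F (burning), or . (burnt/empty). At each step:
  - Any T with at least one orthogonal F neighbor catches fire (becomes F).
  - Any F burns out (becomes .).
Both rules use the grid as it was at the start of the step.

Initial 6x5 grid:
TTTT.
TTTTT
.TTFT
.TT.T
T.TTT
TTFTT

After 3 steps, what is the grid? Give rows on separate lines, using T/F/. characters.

Step 1: 6 trees catch fire, 2 burn out
  TTTT.
  TTTFT
  .TF.F
  .TT.T
  T.FTT
  TF.FT
Step 2: 9 trees catch fire, 6 burn out
  TTTF.
  TTF.F
  .F...
  .TF.F
  T..FT
  F...F
Step 3: 5 trees catch fire, 9 burn out
  TTF..
  TF...
  .....
  .F...
  F...F
  .....

TTF..
TF...
.....
.F...
F...F
.....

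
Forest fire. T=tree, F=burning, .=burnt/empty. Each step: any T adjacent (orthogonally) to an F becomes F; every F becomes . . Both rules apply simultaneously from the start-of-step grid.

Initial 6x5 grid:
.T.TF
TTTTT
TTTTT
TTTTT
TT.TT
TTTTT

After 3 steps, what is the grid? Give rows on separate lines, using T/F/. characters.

Step 1: 2 trees catch fire, 1 burn out
  .T.F.
  TTTTF
  TTTTT
  TTTTT
  TT.TT
  TTTTT
Step 2: 2 trees catch fire, 2 burn out
  .T...
  TTTF.
  TTTTF
  TTTTT
  TT.TT
  TTTTT
Step 3: 3 trees catch fire, 2 burn out
  .T...
  TTF..
  TTTF.
  TTTTF
  TT.TT
  TTTTT

.T...
TTF..
TTTF.
TTTTF
TT.TT
TTTTT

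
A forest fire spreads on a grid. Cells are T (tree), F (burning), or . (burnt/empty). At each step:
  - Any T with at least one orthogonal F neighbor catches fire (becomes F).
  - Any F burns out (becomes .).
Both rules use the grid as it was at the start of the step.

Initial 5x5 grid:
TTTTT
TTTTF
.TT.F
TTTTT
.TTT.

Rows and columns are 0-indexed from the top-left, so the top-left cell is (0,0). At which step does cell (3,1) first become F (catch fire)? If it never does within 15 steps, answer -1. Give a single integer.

Step 1: cell (3,1)='T' (+3 fires, +2 burnt)
Step 2: cell (3,1)='T' (+3 fires, +3 burnt)
Step 3: cell (3,1)='T' (+5 fires, +3 burnt)
Step 4: cell (3,1)='F' (+5 fires, +5 burnt)
  -> target ignites at step 4
Step 5: cell (3,1)='.' (+3 fires, +5 burnt)
Step 6: cell (3,1)='.' (+0 fires, +3 burnt)
  fire out at step 6

4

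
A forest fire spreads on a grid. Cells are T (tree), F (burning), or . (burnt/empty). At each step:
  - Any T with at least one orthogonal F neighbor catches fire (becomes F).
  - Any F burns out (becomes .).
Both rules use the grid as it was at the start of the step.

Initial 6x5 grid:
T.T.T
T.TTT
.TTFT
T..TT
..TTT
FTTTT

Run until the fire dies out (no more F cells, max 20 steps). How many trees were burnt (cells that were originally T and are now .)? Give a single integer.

Step 1: +5 fires, +2 burnt (F count now 5)
Step 2: +6 fires, +5 burnt (F count now 6)
Step 3: +5 fires, +6 burnt (F count now 5)
Step 4: +1 fires, +5 burnt (F count now 1)
Step 5: +0 fires, +1 burnt (F count now 0)
Fire out after step 5
Initially T: 20, now '.': 27
Total burnt (originally-T cells now '.'): 17

Answer: 17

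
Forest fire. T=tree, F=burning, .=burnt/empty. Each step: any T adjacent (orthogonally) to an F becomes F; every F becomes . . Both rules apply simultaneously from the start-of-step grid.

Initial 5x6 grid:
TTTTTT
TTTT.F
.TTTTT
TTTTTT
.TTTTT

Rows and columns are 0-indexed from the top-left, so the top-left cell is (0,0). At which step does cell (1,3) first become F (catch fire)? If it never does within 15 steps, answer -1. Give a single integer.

Step 1: cell (1,3)='T' (+2 fires, +1 burnt)
Step 2: cell (1,3)='T' (+3 fires, +2 burnt)
Step 3: cell (1,3)='T' (+4 fires, +3 burnt)
Step 4: cell (1,3)='F' (+5 fires, +4 burnt)
  -> target ignites at step 4
Step 5: cell (1,3)='.' (+5 fires, +5 burnt)
Step 6: cell (1,3)='.' (+4 fires, +5 burnt)
Step 7: cell (1,3)='.' (+3 fires, +4 burnt)
Step 8: cell (1,3)='.' (+0 fires, +3 burnt)
  fire out at step 8

4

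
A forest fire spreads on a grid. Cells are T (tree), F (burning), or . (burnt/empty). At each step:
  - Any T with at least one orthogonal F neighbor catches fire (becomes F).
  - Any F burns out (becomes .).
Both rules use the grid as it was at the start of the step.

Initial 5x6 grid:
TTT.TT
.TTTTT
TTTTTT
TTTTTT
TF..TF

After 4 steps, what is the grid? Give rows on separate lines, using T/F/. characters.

Step 1: 4 trees catch fire, 2 burn out
  TTT.TT
  .TTTTT
  TTTTTT
  TFTTTF
  F...F.
Step 2: 5 trees catch fire, 4 burn out
  TTT.TT
  .TTTTT
  TFTTTF
  F.FTF.
  ......
Step 3: 6 trees catch fire, 5 burn out
  TTT.TT
  .FTTTF
  F.FTF.
  ...F..
  ......
Step 4: 5 trees catch fire, 6 burn out
  TFT.TF
  ..FTF.
  ...F..
  ......
  ......

TFT.TF
..FTF.
...F..
......
......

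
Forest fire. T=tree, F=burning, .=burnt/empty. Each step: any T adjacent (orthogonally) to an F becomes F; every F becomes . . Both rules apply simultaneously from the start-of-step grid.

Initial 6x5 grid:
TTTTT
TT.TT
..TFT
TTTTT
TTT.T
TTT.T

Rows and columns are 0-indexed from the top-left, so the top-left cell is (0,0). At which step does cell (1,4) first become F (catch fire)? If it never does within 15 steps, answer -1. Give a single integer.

Step 1: cell (1,4)='T' (+4 fires, +1 burnt)
Step 2: cell (1,4)='F' (+4 fires, +4 burnt)
  -> target ignites at step 2
Step 3: cell (1,4)='.' (+5 fires, +4 burnt)
Step 4: cell (1,4)='.' (+5 fires, +5 burnt)
Step 5: cell (1,4)='.' (+4 fires, +5 burnt)
Step 6: cell (1,4)='.' (+2 fires, +4 burnt)
Step 7: cell (1,4)='.' (+0 fires, +2 burnt)
  fire out at step 7

2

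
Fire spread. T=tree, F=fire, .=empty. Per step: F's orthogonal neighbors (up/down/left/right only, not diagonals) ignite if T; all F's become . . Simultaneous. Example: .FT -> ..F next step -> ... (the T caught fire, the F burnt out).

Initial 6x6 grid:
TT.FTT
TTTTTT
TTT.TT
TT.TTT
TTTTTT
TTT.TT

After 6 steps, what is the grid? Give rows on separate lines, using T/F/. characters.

Step 1: 2 trees catch fire, 1 burn out
  TT..FT
  TTTFTT
  TTT.TT
  TT.TTT
  TTTTTT
  TTT.TT
Step 2: 3 trees catch fire, 2 burn out
  TT...F
  TTF.FT
  TTT.TT
  TT.TTT
  TTTTTT
  TTT.TT
Step 3: 4 trees catch fire, 3 burn out
  TT....
  TF...F
  TTF.FT
  TT.TTT
  TTTTTT
  TTT.TT
Step 4: 5 trees catch fire, 4 burn out
  TF....
  F.....
  TF...F
  TT.TFT
  TTTTTT
  TTT.TT
Step 5: 6 trees catch fire, 5 burn out
  F.....
  ......
  F.....
  TF.F.F
  TTTTFT
  TTT.TT
Step 6: 5 trees catch fire, 6 burn out
  ......
  ......
  ......
  F.....
  TFTF.F
  TTT.FT

......
......
......
F.....
TFTF.F
TTT.FT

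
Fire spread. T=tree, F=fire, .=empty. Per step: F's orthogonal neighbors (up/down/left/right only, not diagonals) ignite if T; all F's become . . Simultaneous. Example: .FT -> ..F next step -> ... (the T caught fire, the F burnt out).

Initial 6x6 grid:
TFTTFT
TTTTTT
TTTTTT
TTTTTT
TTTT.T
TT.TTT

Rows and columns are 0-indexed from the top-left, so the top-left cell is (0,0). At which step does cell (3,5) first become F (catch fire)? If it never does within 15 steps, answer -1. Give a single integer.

Step 1: cell (3,5)='T' (+6 fires, +2 burnt)
Step 2: cell (3,5)='T' (+6 fires, +6 burnt)
Step 3: cell (3,5)='T' (+6 fires, +6 burnt)
Step 4: cell (3,5)='F' (+5 fires, +6 burnt)
  -> target ignites at step 4
Step 5: cell (3,5)='.' (+5 fires, +5 burnt)
Step 6: cell (3,5)='.' (+3 fires, +5 burnt)
Step 7: cell (3,5)='.' (+1 fires, +3 burnt)
Step 8: cell (3,5)='.' (+0 fires, +1 burnt)
  fire out at step 8

4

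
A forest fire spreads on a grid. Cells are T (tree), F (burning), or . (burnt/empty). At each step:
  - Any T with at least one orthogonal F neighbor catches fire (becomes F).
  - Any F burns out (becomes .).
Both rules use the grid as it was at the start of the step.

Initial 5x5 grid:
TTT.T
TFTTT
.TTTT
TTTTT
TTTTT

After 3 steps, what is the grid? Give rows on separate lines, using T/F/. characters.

Step 1: 4 trees catch fire, 1 burn out
  TFT.T
  F.FTT
  .FTTT
  TTTTT
  TTTTT
Step 2: 5 trees catch fire, 4 burn out
  F.F.T
  ...FT
  ..FTT
  TFTTT
  TTTTT
Step 3: 5 trees catch fire, 5 burn out
  ....T
  ....F
  ...FT
  F.FTT
  TFTTT

....T
....F
...FT
F.FTT
TFTTT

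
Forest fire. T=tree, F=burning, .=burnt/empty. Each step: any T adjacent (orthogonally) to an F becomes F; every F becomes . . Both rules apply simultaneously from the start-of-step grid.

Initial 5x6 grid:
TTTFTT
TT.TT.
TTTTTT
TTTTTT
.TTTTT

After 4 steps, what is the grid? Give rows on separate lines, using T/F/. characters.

Step 1: 3 trees catch fire, 1 burn out
  TTF.FT
  TT.FT.
  TTTTTT
  TTTTTT
  .TTTTT
Step 2: 4 trees catch fire, 3 burn out
  TF...F
  TT..F.
  TTTFTT
  TTTTTT
  .TTTTT
Step 3: 5 trees catch fire, 4 burn out
  F.....
  TF....
  TTF.FT
  TTTFTT
  .TTTTT
Step 4: 6 trees catch fire, 5 burn out
  ......
  F.....
  TF...F
  TTF.FT
  .TTFTT

......
F.....
TF...F
TTF.FT
.TTFTT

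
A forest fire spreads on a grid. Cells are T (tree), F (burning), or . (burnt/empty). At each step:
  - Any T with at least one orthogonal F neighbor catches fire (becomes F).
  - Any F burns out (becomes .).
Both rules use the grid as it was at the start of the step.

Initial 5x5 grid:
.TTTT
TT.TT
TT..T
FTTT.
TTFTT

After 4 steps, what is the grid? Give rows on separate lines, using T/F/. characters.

Step 1: 6 trees catch fire, 2 burn out
  .TTTT
  TT.TT
  FT..T
  .FFT.
  FF.FT
Step 2: 4 trees catch fire, 6 burn out
  .TTTT
  FT.TT
  .F..T
  ...F.
  ....F
Step 3: 1 trees catch fire, 4 burn out
  .TTTT
  .F.TT
  ....T
  .....
  .....
Step 4: 1 trees catch fire, 1 burn out
  .FTTT
  ...TT
  ....T
  .....
  .....

.FTTT
...TT
....T
.....
.....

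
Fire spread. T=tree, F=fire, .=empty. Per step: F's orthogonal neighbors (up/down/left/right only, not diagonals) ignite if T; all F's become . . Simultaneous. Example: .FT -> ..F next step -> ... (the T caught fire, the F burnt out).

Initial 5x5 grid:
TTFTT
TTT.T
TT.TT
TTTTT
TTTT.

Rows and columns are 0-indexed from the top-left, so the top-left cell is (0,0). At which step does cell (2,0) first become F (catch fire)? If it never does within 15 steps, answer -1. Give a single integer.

Step 1: cell (2,0)='T' (+3 fires, +1 burnt)
Step 2: cell (2,0)='T' (+3 fires, +3 burnt)
Step 3: cell (2,0)='T' (+3 fires, +3 burnt)
Step 4: cell (2,0)='F' (+3 fires, +3 burnt)
  -> target ignites at step 4
Step 5: cell (2,0)='.' (+5 fires, +3 burnt)
Step 6: cell (2,0)='.' (+3 fires, +5 burnt)
Step 7: cell (2,0)='.' (+1 fires, +3 burnt)
Step 8: cell (2,0)='.' (+0 fires, +1 burnt)
  fire out at step 8

4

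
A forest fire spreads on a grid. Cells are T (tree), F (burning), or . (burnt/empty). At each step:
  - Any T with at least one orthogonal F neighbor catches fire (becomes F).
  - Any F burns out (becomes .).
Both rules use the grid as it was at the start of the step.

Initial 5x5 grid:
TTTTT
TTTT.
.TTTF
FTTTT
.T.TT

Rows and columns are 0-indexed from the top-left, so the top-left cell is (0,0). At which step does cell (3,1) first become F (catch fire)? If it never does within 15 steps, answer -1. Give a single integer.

Step 1: cell (3,1)='F' (+3 fires, +2 burnt)
  -> target ignites at step 1
Step 2: cell (3,1)='.' (+7 fires, +3 burnt)
Step 3: cell (3,1)='.' (+4 fires, +7 burnt)
Step 4: cell (3,1)='.' (+4 fires, +4 burnt)
Step 5: cell (3,1)='.' (+1 fires, +4 burnt)
Step 6: cell (3,1)='.' (+0 fires, +1 burnt)
  fire out at step 6

1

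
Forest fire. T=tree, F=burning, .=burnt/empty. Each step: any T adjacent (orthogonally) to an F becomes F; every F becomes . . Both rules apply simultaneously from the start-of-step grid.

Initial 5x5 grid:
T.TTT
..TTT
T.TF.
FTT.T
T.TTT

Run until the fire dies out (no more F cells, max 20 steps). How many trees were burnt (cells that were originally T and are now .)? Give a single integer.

Step 1: +5 fires, +2 burnt (F count now 5)
Step 2: +4 fires, +5 burnt (F count now 4)
Step 3: +3 fires, +4 burnt (F count now 3)
Step 4: +1 fires, +3 burnt (F count now 1)
Step 5: +1 fires, +1 burnt (F count now 1)
Step 6: +1 fires, +1 burnt (F count now 1)
Step 7: +0 fires, +1 burnt (F count now 0)
Fire out after step 7
Initially T: 16, now '.': 24
Total burnt (originally-T cells now '.'): 15

Answer: 15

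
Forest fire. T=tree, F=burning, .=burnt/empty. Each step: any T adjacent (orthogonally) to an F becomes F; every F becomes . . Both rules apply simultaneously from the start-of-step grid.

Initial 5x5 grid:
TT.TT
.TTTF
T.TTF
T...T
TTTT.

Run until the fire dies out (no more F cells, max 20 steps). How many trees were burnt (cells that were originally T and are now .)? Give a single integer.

Answer: 10

Derivation:
Step 1: +4 fires, +2 burnt (F count now 4)
Step 2: +3 fires, +4 burnt (F count now 3)
Step 3: +1 fires, +3 burnt (F count now 1)
Step 4: +1 fires, +1 burnt (F count now 1)
Step 5: +1 fires, +1 burnt (F count now 1)
Step 6: +0 fires, +1 burnt (F count now 0)
Fire out after step 6
Initially T: 16, now '.': 19
Total burnt (originally-T cells now '.'): 10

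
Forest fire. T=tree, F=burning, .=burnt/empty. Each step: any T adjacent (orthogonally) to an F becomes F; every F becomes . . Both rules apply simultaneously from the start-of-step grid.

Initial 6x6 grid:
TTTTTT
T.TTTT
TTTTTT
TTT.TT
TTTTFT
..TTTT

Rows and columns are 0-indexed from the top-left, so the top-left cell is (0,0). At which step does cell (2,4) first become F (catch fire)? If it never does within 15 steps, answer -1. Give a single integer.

Step 1: cell (2,4)='T' (+4 fires, +1 burnt)
Step 2: cell (2,4)='F' (+5 fires, +4 burnt)
  -> target ignites at step 2
Step 3: cell (2,4)='.' (+6 fires, +5 burnt)
Step 4: cell (2,4)='.' (+6 fires, +6 burnt)
Step 5: cell (2,4)='.' (+5 fires, +6 burnt)
Step 6: cell (2,4)='.' (+2 fires, +5 burnt)
Step 7: cell (2,4)='.' (+2 fires, +2 burnt)
Step 8: cell (2,4)='.' (+1 fires, +2 burnt)
Step 9: cell (2,4)='.' (+0 fires, +1 burnt)
  fire out at step 9

2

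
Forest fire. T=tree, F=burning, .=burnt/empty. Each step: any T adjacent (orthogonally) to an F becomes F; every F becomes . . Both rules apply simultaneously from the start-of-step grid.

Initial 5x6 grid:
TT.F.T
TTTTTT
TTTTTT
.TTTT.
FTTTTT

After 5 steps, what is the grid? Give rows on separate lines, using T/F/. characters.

Step 1: 2 trees catch fire, 2 burn out
  TT...T
  TTTFTT
  TTTTTT
  .TTTT.
  .FTTTT
Step 2: 5 trees catch fire, 2 burn out
  TT...T
  TTF.FT
  TTTFTT
  .FTTT.
  ..FTTT
Step 3: 8 trees catch fire, 5 burn out
  TT...T
  TF...F
  TFF.FT
  ..FFT.
  ...FTT
Step 4: 7 trees catch fire, 8 burn out
  TF...F
  F.....
  F....F
  ....F.
  ....FT
Step 5: 2 trees catch fire, 7 burn out
  F.....
  ......
  ......
  ......
  .....F

F.....
......
......
......
.....F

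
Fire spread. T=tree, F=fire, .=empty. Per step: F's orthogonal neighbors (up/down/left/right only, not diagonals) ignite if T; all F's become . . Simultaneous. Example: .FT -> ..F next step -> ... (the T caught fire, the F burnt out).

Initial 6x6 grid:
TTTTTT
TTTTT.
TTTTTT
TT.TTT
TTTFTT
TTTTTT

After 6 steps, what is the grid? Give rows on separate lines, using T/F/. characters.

Step 1: 4 trees catch fire, 1 burn out
  TTTTTT
  TTTTT.
  TTTTTT
  TT.FTT
  TTF.FT
  TTTFTT
Step 2: 6 trees catch fire, 4 burn out
  TTTTTT
  TTTTT.
  TTTFTT
  TT..FT
  TF...F
  TTF.FT
Step 3: 8 trees catch fire, 6 burn out
  TTTTTT
  TTTFT.
  TTF.FT
  TF...F
  F.....
  TF...F
Step 4: 7 trees catch fire, 8 burn out
  TTTFTT
  TTF.F.
  TF...F
  F.....
  ......
  F.....
Step 5: 4 trees catch fire, 7 burn out
  TTF.FT
  TF....
  F.....
  ......
  ......
  ......
Step 6: 3 trees catch fire, 4 burn out
  TF...F
  F.....
  ......
  ......
  ......
  ......

TF...F
F.....
......
......
......
......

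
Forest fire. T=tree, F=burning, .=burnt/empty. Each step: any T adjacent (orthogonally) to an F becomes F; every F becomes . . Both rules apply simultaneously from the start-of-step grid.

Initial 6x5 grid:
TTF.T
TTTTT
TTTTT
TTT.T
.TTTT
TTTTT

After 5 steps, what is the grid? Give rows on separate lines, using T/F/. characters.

Step 1: 2 trees catch fire, 1 burn out
  TF..T
  TTFTT
  TTTTT
  TTT.T
  .TTTT
  TTTTT
Step 2: 4 trees catch fire, 2 burn out
  F...T
  TF.FT
  TTFTT
  TTT.T
  .TTTT
  TTTTT
Step 3: 5 trees catch fire, 4 burn out
  ....T
  F...F
  TF.FT
  TTF.T
  .TTTT
  TTTTT
Step 4: 5 trees catch fire, 5 burn out
  ....F
  .....
  F...F
  TF..T
  .TFTT
  TTTTT
Step 5: 5 trees catch fire, 5 burn out
  .....
  .....
  .....
  F...F
  .F.FT
  TTFTT

.....
.....
.....
F...F
.F.FT
TTFTT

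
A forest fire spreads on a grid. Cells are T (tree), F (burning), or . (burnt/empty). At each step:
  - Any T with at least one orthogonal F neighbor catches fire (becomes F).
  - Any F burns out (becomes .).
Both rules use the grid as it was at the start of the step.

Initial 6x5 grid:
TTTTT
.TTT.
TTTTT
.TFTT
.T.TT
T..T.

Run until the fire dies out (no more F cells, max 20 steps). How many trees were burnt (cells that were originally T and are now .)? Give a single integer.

Answer: 20

Derivation:
Step 1: +3 fires, +1 burnt (F count now 3)
Step 2: +6 fires, +3 burnt (F count now 6)
Step 3: +7 fires, +6 burnt (F count now 7)
Step 4: +2 fires, +7 burnt (F count now 2)
Step 5: +2 fires, +2 burnt (F count now 2)
Step 6: +0 fires, +2 burnt (F count now 0)
Fire out after step 6
Initially T: 21, now '.': 29
Total burnt (originally-T cells now '.'): 20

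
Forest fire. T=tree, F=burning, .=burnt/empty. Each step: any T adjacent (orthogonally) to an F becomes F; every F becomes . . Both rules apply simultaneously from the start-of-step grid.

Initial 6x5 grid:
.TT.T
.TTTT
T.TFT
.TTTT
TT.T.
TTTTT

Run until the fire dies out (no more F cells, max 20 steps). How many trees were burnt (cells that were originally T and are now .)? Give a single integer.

Step 1: +4 fires, +1 burnt (F count now 4)
Step 2: +5 fires, +4 burnt (F count now 5)
Step 3: +5 fires, +5 burnt (F count now 5)
Step 4: +4 fires, +5 burnt (F count now 4)
Step 5: +2 fires, +4 burnt (F count now 2)
Step 6: +1 fires, +2 burnt (F count now 1)
Step 7: +0 fires, +1 burnt (F count now 0)
Fire out after step 7
Initially T: 22, now '.': 29
Total burnt (originally-T cells now '.'): 21

Answer: 21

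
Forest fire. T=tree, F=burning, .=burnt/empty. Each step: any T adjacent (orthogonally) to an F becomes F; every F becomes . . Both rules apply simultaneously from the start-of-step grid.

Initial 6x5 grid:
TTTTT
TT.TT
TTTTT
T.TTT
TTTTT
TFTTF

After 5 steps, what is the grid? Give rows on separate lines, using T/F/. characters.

Step 1: 5 trees catch fire, 2 burn out
  TTTTT
  TT.TT
  TTTTT
  T.TTT
  TFTTF
  F.FF.
Step 2: 4 trees catch fire, 5 burn out
  TTTTT
  TT.TT
  TTTTT
  T.TTF
  F.FF.
  .....
Step 3: 4 trees catch fire, 4 burn out
  TTTTT
  TT.TT
  TTTTF
  F.FF.
  .....
  .....
Step 4: 4 trees catch fire, 4 burn out
  TTTTT
  TT.TF
  FTFF.
  .....
  .....
  .....
Step 5: 4 trees catch fire, 4 burn out
  TTTTF
  FT.F.
  .F...
  .....
  .....
  .....

TTTTF
FT.F.
.F...
.....
.....
.....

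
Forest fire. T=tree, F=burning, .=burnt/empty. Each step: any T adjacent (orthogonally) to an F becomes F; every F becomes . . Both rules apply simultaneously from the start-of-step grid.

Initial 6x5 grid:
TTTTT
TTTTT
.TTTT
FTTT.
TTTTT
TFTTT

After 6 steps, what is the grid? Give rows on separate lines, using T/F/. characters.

Step 1: 5 trees catch fire, 2 burn out
  TTTTT
  TTTTT
  .TTTT
  .FTT.
  FFTTT
  F.FTT
Step 2: 4 trees catch fire, 5 burn out
  TTTTT
  TTTTT
  .FTTT
  ..FT.
  ..FTT
  ...FT
Step 3: 5 trees catch fire, 4 burn out
  TTTTT
  TFTTT
  ..FTT
  ...F.
  ...FT
  ....F
Step 4: 5 trees catch fire, 5 burn out
  TFTTT
  F.FTT
  ...FT
  .....
  ....F
  .....
Step 5: 4 trees catch fire, 5 burn out
  F.FTT
  ...FT
  ....F
  .....
  .....
  .....
Step 6: 2 trees catch fire, 4 burn out
  ...FT
  ....F
  .....
  .....
  .....
  .....

...FT
....F
.....
.....
.....
.....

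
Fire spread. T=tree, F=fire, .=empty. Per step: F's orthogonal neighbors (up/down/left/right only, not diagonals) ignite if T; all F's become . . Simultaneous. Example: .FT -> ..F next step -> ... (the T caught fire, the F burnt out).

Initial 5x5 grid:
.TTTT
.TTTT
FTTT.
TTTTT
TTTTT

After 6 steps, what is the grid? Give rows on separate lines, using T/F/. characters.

Step 1: 2 trees catch fire, 1 burn out
  .TTTT
  .TTTT
  .FTT.
  FTTTT
  TTTTT
Step 2: 4 trees catch fire, 2 burn out
  .TTTT
  .FTTT
  ..FT.
  .FTTT
  FTTTT
Step 3: 5 trees catch fire, 4 burn out
  .FTTT
  ..FTT
  ...F.
  ..FTT
  .FTTT
Step 4: 4 trees catch fire, 5 burn out
  ..FTT
  ...FT
  .....
  ...FT
  ..FTT
Step 5: 4 trees catch fire, 4 burn out
  ...FT
  ....F
  .....
  ....F
  ...FT
Step 6: 2 trees catch fire, 4 burn out
  ....F
  .....
  .....
  .....
  ....F

....F
.....
.....
.....
....F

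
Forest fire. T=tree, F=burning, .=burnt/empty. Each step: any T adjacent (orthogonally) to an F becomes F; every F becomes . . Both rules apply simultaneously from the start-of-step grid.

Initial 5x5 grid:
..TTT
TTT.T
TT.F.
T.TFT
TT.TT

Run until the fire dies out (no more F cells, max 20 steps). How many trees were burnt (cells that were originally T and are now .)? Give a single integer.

Answer: 4

Derivation:
Step 1: +3 fires, +2 burnt (F count now 3)
Step 2: +1 fires, +3 burnt (F count now 1)
Step 3: +0 fires, +1 burnt (F count now 0)
Fire out after step 3
Initially T: 16, now '.': 13
Total burnt (originally-T cells now '.'): 4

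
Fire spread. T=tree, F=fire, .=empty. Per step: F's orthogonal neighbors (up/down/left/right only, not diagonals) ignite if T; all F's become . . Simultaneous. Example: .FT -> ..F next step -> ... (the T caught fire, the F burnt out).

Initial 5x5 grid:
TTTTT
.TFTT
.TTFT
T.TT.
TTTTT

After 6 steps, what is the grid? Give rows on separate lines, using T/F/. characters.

Step 1: 6 trees catch fire, 2 burn out
  TTFTT
  .F.FT
  .TF.F
  T.TF.
  TTTTT
Step 2: 6 trees catch fire, 6 burn out
  TF.FT
  ....F
  .F...
  T.F..
  TTTFT
Step 3: 4 trees catch fire, 6 burn out
  F...F
  .....
  .....
  T....
  TTF.F
Step 4: 1 trees catch fire, 4 burn out
  .....
  .....
  .....
  T....
  TF...
Step 5: 1 trees catch fire, 1 burn out
  .....
  .....
  .....
  T....
  F....
Step 6: 1 trees catch fire, 1 burn out
  .....
  .....
  .....
  F....
  .....

.....
.....
.....
F....
.....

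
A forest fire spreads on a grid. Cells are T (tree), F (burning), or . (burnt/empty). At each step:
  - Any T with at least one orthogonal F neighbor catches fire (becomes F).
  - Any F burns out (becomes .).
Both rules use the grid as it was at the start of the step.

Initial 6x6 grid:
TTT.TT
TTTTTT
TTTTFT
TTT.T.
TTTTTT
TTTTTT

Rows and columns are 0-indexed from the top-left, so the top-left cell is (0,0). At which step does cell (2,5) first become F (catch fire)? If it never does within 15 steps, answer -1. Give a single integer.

Step 1: cell (2,5)='F' (+4 fires, +1 burnt)
  -> target ignites at step 1
Step 2: cell (2,5)='.' (+5 fires, +4 burnt)
Step 3: cell (2,5)='.' (+7 fires, +5 burnt)
Step 4: cell (2,5)='.' (+7 fires, +7 burnt)
Step 5: cell (2,5)='.' (+5 fires, +7 burnt)
Step 6: cell (2,5)='.' (+3 fires, +5 burnt)
Step 7: cell (2,5)='.' (+1 fires, +3 burnt)
Step 8: cell (2,5)='.' (+0 fires, +1 burnt)
  fire out at step 8

1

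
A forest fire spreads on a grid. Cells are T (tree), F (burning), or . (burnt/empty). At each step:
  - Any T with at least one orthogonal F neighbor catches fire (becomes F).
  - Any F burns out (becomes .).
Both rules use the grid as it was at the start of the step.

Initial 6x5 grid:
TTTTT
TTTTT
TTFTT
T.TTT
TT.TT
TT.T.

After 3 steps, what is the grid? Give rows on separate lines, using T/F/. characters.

Step 1: 4 trees catch fire, 1 burn out
  TTTTT
  TTFTT
  TF.FT
  T.FTT
  TT.TT
  TT.T.
Step 2: 6 trees catch fire, 4 burn out
  TTFTT
  TF.FT
  F...F
  T..FT
  TT.TT
  TT.T.
Step 3: 7 trees catch fire, 6 burn out
  TF.FT
  F...F
  .....
  F...F
  TT.FT
  TT.T.

TF.FT
F...F
.....
F...F
TT.FT
TT.T.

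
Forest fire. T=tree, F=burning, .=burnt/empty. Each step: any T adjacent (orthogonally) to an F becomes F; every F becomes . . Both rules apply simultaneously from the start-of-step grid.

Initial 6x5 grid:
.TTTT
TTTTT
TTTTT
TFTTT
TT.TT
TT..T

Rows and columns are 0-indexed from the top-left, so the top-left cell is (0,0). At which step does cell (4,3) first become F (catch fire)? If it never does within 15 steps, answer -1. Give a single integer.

Step 1: cell (4,3)='T' (+4 fires, +1 burnt)
Step 2: cell (4,3)='T' (+6 fires, +4 burnt)
Step 3: cell (4,3)='F' (+7 fires, +6 burnt)
  -> target ignites at step 3
Step 4: cell (4,3)='.' (+4 fires, +7 burnt)
Step 5: cell (4,3)='.' (+3 fires, +4 burnt)
Step 6: cell (4,3)='.' (+1 fires, +3 burnt)
Step 7: cell (4,3)='.' (+0 fires, +1 burnt)
  fire out at step 7

3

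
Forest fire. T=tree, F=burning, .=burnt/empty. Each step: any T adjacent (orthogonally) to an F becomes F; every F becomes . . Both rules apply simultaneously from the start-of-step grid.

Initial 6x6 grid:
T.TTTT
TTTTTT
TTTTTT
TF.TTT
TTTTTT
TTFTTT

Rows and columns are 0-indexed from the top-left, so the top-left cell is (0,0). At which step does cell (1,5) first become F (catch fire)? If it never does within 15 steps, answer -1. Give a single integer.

Step 1: cell (1,5)='T' (+6 fires, +2 burnt)
Step 2: cell (1,5)='T' (+7 fires, +6 burnt)
Step 3: cell (1,5)='T' (+6 fires, +7 burnt)
Step 4: cell (1,5)='T' (+6 fires, +6 burnt)
Step 5: cell (1,5)='T' (+4 fires, +6 burnt)
Step 6: cell (1,5)='F' (+2 fires, +4 burnt)
  -> target ignites at step 6
Step 7: cell (1,5)='.' (+1 fires, +2 burnt)
Step 8: cell (1,5)='.' (+0 fires, +1 burnt)
  fire out at step 8

6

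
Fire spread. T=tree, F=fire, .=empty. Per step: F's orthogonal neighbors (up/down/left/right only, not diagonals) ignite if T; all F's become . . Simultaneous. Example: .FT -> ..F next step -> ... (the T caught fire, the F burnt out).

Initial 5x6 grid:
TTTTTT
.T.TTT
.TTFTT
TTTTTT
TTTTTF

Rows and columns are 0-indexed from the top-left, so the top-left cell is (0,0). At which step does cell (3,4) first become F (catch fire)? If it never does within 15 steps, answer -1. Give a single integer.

Step 1: cell (3,4)='T' (+6 fires, +2 burnt)
Step 2: cell (3,4)='F' (+7 fires, +6 burnt)
  -> target ignites at step 2
Step 3: cell (3,4)='.' (+6 fires, +7 burnt)
Step 4: cell (3,4)='.' (+4 fires, +6 burnt)
Step 5: cell (3,4)='.' (+2 fires, +4 burnt)
Step 6: cell (3,4)='.' (+0 fires, +2 burnt)
  fire out at step 6

2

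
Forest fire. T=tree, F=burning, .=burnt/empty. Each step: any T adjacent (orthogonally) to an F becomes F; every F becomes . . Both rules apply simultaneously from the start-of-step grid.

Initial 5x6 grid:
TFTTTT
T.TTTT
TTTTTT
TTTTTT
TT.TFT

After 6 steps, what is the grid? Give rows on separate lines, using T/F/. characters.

Step 1: 5 trees catch fire, 2 burn out
  F.FTTT
  T.TTTT
  TTTTTT
  TTTTFT
  TT.F.F
Step 2: 6 trees catch fire, 5 burn out
  ...FTT
  F.FTTT
  TTTTFT
  TTTF.F
  TT....
Step 3: 8 trees catch fire, 6 burn out
  ....FT
  ...FFT
  FTFF.F
  TTF...
  TT....
Step 4: 5 trees catch fire, 8 burn out
  .....F
  .....F
  .F....
  FF....
  TT....
Step 5: 2 trees catch fire, 5 burn out
  ......
  ......
  ......
  ......
  FF....
Step 6: 0 trees catch fire, 2 burn out
  ......
  ......
  ......
  ......
  ......

......
......
......
......
......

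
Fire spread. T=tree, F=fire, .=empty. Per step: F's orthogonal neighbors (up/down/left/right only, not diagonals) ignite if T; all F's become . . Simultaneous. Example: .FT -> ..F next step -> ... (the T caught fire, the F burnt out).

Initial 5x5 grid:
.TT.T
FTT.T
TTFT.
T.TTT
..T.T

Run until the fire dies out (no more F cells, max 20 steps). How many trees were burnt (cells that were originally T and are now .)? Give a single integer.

Answer: 13

Derivation:
Step 1: +6 fires, +2 burnt (F count now 6)
Step 2: +5 fires, +6 burnt (F count now 5)
Step 3: +1 fires, +5 burnt (F count now 1)
Step 4: +1 fires, +1 burnt (F count now 1)
Step 5: +0 fires, +1 burnt (F count now 0)
Fire out after step 5
Initially T: 15, now '.': 23
Total burnt (originally-T cells now '.'): 13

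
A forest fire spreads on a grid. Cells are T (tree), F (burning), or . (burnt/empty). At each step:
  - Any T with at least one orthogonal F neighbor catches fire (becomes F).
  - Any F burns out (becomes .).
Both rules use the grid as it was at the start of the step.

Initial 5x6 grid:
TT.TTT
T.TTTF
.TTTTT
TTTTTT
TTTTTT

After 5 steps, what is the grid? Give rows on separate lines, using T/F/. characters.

Step 1: 3 trees catch fire, 1 burn out
  TT.TTF
  T.TTF.
  .TTTTF
  TTTTTT
  TTTTTT
Step 2: 4 trees catch fire, 3 burn out
  TT.TF.
  T.TF..
  .TTTF.
  TTTTTF
  TTTTTT
Step 3: 5 trees catch fire, 4 burn out
  TT.F..
  T.F...
  .TTF..
  TTTTF.
  TTTTTF
Step 4: 3 trees catch fire, 5 burn out
  TT....
  T.....
  .TF...
  TTTF..
  TTTTF.
Step 5: 3 trees catch fire, 3 burn out
  TT....
  T.....
  .F....
  TTF...
  TTTF..

TT....
T.....
.F....
TTF...
TTTF..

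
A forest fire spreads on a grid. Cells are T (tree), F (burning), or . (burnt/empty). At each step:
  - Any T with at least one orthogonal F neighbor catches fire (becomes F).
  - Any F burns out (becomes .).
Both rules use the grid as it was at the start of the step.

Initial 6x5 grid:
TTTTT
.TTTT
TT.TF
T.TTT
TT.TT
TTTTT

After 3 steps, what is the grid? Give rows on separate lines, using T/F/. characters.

Step 1: 3 trees catch fire, 1 burn out
  TTTTT
  .TTTF
  TT.F.
  T.TTF
  TT.TT
  TTTTT
Step 2: 4 trees catch fire, 3 burn out
  TTTTF
  .TTF.
  TT...
  T.TF.
  TT.TF
  TTTTT
Step 3: 5 trees catch fire, 4 burn out
  TTTF.
  .TF..
  TT...
  T.F..
  TT.F.
  TTTTF

TTTF.
.TF..
TT...
T.F..
TT.F.
TTTTF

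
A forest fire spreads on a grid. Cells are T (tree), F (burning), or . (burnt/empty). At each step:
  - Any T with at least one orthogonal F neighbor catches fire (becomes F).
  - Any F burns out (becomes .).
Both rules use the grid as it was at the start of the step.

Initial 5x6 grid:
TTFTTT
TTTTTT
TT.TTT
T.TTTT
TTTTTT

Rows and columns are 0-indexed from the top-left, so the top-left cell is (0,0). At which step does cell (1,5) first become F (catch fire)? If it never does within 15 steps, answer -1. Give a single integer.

Step 1: cell (1,5)='T' (+3 fires, +1 burnt)
Step 2: cell (1,5)='T' (+4 fires, +3 burnt)
Step 3: cell (1,5)='T' (+5 fires, +4 burnt)
Step 4: cell (1,5)='F' (+4 fires, +5 burnt)
  -> target ignites at step 4
Step 5: cell (1,5)='.' (+5 fires, +4 burnt)
Step 6: cell (1,5)='.' (+4 fires, +5 burnt)
Step 7: cell (1,5)='.' (+2 fires, +4 burnt)
Step 8: cell (1,5)='.' (+0 fires, +2 burnt)
  fire out at step 8

4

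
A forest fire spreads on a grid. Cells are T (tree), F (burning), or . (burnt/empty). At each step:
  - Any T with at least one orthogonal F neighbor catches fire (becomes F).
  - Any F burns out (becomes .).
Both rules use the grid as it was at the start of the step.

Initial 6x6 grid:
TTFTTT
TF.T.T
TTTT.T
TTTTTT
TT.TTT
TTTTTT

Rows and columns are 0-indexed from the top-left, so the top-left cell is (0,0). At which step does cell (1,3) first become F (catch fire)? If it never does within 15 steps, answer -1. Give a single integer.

Step 1: cell (1,3)='T' (+4 fires, +2 burnt)
Step 2: cell (1,3)='F' (+6 fires, +4 burnt)
  -> target ignites at step 2
Step 3: cell (1,3)='.' (+5 fires, +6 burnt)
Step 4: cell (1,3)='.' (+4 fires, +5 burnt)
Step 5: cell (1,3)='.' (+5 fires, +4 burnt)
Step 6: cell (1,3)='.' (+3 fires, +5 burnt)
Step 7: cell (1,3)='.' (+2 fires, +3 burnt)
Step 8: cell (1,3)='.' (+1 fires, +2 burnt)
Step 9: cell (1,3)='.' (+0 fires, +1 burnt)
  fire out at step 9

2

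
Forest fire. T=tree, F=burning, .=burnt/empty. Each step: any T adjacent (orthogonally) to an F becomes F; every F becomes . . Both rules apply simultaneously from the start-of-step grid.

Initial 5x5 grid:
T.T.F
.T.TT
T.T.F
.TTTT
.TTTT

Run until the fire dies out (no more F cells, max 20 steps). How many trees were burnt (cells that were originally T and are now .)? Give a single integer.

Answer: 11

Derivation:
Step 1: +2 fires, +2 burnt (F count now 2)
Step 2: +3 fires, +2 burnt (F count now 3)
Step 3: +2 fires, +3 burnt (F count now 2)
Step 4: +3 fires, +2 burnt (F count now 3)
Step 5: +1 fires, +3 burnt (F count now 1)
Step 6: +0 fires, +1 burnt (F count now 0)
Fire out after step 6
Initially T: 15, now '.': 21
Total burnt (originally-T cells now '.'): 11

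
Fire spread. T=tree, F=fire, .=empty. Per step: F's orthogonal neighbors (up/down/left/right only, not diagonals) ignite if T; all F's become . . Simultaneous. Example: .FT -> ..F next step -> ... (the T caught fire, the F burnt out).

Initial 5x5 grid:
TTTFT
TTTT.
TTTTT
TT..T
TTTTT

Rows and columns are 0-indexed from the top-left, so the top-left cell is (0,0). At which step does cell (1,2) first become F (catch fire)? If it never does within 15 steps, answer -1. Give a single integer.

Step 1: cell (1,2)='T' (+3 fires, +1 burnt)
Step 2: cell (1,2)='F' (+3 fires, +3 burnt)
  -> target ignites at step 2
Step 3: cell (1,2)='.' (+4 fires, +3 burnt)
Step 4: cell (1,2)='.' (+3 fires, +4 burnt)
Step 5: cell (1,2)='.' (+3 fires, +3 burnt)
Step 6: cell (1,2)='.' (+3 fires, +3 burnt)
Step 7: cell (1,2)='.' (+2 fires, +3 burnt)
Step 8: cell (1,2)='.' (+0 fires, +2 burnt)
  fire out at step 8

2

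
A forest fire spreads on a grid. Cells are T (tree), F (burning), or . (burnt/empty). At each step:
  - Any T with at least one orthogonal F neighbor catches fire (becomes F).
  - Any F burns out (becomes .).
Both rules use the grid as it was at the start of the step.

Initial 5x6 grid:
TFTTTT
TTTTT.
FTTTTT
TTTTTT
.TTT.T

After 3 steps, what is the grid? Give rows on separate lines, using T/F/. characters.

Step 1: 6 trees catch fire, 2 burn out
  F.FTTT
  FFTTT.
  .FTTTT
  FTTTTT
  .TTT.T
Step 2: 4 trees catch fire, 6 burn out
  ...FTT
  ..FTT.
  ..FTTT
  .FTTTT
  .TTT.T
Step 3: 5 trees catch fire, 4 burn out
  ....FT
  ...FT.
  ...FTT
  ..FTTT
  .FTT.T

....FT
...FT.
...FTT
..FTTT
.FTT.T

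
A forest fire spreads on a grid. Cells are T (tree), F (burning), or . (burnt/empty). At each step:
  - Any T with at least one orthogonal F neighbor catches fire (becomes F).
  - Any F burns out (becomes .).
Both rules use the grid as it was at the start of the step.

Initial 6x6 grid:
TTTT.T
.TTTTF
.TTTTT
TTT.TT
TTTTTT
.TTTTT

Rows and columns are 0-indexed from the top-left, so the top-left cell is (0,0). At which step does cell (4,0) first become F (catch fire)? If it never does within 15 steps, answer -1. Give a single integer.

Step 1: cell (4,0)='T' (+3 fires, +1 burnt)
Step 2: cell (4,0)='T' (+3 fires, +3 burnt)
Step 3: cell (4,0)='T' (+5 fires, +3 burnt)
Step 4: cell (4,0)='T' (+5 fires, +5 burnt)
Step 5: cell (4,0)='T' (+5 fires, +5 burnt)
Step 6: cell (4,0)='T' (+4 fires, +5 burnt)
Step 7: cell (4,0)='T' (+3 fires, +4 burnt)
Step 8: cell (4,0)='F' (+2 fires, +3 burnt)
  -> target ignites at step 8
Step 9: cell (4,0)='.' (+0 fires, +2 burnt)
  fire out at step 9

8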